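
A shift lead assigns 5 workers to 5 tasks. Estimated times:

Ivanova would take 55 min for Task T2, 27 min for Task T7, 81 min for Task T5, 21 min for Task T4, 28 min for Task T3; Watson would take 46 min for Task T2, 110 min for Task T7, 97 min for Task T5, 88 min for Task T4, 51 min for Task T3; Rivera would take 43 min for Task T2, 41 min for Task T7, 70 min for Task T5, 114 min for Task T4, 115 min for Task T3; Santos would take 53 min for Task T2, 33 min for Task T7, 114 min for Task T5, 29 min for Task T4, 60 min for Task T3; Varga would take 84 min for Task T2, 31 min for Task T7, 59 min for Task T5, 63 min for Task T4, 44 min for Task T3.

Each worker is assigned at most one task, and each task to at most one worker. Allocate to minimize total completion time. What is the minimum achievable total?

Minimum total: 203 min

This is the linear assignment problem.
Optimal: Ivanova→Task T3 (28 min), Watson→Task T2 (46 min), Rivera→Task T7 (41 min), Santos→Task T4 (29 min), Varga→Task T5 (59 min) — total 28+46+41+29+59 = 203 min.
Column-greedy (each task in turn goes to its cheapest remaining worker) gives 209 min, worse by 6.
Next-best assignment: Ivanova→Task T3, Watson→Task T2, Rivera→Task T5, Santos→Task T4, Varga→Task T7 = 204 min.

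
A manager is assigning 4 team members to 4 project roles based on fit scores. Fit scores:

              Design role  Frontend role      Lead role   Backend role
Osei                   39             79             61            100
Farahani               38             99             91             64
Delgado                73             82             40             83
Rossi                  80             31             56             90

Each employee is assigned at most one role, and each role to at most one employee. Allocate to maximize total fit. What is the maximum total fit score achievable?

Optimal: Osei→Backend role (100 pts), Farahani→Lead role (91 pts), Delgado→Frontend role (82 pts), Rossi→Design role (80 pts) — total 100+91+82+80 = 353 pts.
Next-best assignment: Osei→Frontend role, Farahani→Lead role, Delgado→Design role, Rossi→Backend role = 333 pts.

Max total: 353 pts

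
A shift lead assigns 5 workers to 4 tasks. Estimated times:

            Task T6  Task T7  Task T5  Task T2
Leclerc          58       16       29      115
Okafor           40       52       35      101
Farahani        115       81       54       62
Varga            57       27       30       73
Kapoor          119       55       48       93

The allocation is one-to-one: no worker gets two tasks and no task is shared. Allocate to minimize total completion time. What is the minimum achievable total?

Min total: 148 min

Treat this as an assignment problem: match each worker to one task.
Optimal: Okafor→Task T6 (40 min), Leclerc→Task T7 (16 min), Varga→Task T5 (30 min), Farahani→Task T2 (62 min) — total 40+16+30+62 = 148 min.
Row-greedy (each worker in turn takes its cheapest remaining task) gives 170 min, worse by 22.
Next-best assignment: Okafor→Task T6, Varga→Task T7, Leclerc→Task T5, Farahani→Task T2 = 158 min.
Swapping Varga↔Farahani (Varga→Task T2 73 min, Farahani→Task T5 54 min) adds 35.
Every other assignment is strictly worse.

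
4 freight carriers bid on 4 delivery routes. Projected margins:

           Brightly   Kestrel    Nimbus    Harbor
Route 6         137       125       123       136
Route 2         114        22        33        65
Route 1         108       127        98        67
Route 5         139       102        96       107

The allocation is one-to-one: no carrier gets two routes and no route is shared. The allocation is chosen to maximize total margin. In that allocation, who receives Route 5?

Nimbus receives Route 5.

Optimal: Brightly→Route 2 ($114k), Kestrel→Route 1 ($127k), Nimbus→Route 5 ($96k), Harbor→Route 6 ($136k) — total 114+127+96+136 = $473k.
Row-greedy (each carrier in turn takes its best remaining route) gives $454k, worse by 19.
Nimbus's own top route is Route 6 ($123k), but forcing Nimbus→Route 6 and reassigning the rest optimally gives only $471k — worse by 2.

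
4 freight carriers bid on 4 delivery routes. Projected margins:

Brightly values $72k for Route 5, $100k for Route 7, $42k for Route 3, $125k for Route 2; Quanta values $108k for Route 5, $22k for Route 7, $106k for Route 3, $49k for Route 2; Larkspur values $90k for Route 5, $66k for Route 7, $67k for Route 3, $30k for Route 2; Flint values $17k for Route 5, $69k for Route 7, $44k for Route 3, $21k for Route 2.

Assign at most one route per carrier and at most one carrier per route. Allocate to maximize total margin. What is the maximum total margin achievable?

This is a one-to-one assignment (maximum-weight bipartite matching).
Optimal: Brightly→Route 2 ($125k), Quanta→Route 3 ($106k), Larkspur→Route 5 ($90k), Flint→Route 7 ($69k) — total 125+106+90+69 = $390k.
Column-greedy (each route in turn goes to its best remaining carrier) gives $296k, worse by 94.
Every other assignment is strictly worse.

Max total: $390k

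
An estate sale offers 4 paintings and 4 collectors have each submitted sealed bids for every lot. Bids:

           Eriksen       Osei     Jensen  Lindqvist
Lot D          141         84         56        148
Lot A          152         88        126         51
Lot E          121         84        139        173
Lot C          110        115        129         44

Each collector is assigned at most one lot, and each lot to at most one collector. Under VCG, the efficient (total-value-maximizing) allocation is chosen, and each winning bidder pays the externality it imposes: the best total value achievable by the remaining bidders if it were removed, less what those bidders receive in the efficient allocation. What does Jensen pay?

Jensen pays $11.

Efficient allocation: Eriksen→Lot D ($141), Osei→Lot C ($115), Jensen→Lot A ($126), Lindqvist→Lot E ($173); total welfare W = $555.
Jensen receives Lot A at value $126, so the others get W − 126 = $429.
Without Jensen: best allocation of the remaining 3 bidders over all 4 lots is Eriksen→Lot A ($152), Osei→Lot C ($115), Lindqvist→Lot E ($173), total $440.
VCG payment = (others' best without Jensen) − (others' welfare with Jensen) = 440 − 429 = $11.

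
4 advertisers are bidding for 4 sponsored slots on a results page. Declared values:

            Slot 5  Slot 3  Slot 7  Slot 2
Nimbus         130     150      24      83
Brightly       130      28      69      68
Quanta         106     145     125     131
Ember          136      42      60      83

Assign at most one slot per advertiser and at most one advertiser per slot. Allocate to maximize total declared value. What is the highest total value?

This is a one-to-one assignment (maximum-weight bipartite matching).
Optimal: Nimbus→Slot 3 ($150), Brightly→Slot 5 ($130), Quanta→Slot 7 ($125), Ember→Slot 2 ($83) — total 150+130+125+83 = $488.
Row-greedy (each advertiser in turn takes its best remaining slot) gives $471, worse by 17.
Next-best assignment: Nimbus→Slot 3, Brightly→Slot 7, Quanta→Slot 2, Ember→Slot 5 = $486.

Max total: $488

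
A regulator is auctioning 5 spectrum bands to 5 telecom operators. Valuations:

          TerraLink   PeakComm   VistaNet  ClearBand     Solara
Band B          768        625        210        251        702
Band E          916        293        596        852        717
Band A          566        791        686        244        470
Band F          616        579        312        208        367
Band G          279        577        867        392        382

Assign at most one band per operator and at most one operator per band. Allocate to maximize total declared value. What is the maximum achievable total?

Max total: $3828M

Optimal: TerraLink→Band F ($616M), PeakComm→Band A ($791M), VistaNet→Band G ($867M), ClearBand→Band E ($852M), Solara→Band B ($702M) — total 616+791+867+852+702 = $3828M.
Row-greedy (each operator in turn takes its best remaining band) gives $3192M, worse by 636.
Next-best assignment: TerraLink→Band B, PeakComm→Band A, VistaNet→Band G, ClearBand→Band E, Solara→Band F = $3645M.
Swapping Solara↔ClearBand (Solara→Band E $717M, ClearBand→Band B $251M) loses 586.
Checked against all permutations: $3828M is optimal.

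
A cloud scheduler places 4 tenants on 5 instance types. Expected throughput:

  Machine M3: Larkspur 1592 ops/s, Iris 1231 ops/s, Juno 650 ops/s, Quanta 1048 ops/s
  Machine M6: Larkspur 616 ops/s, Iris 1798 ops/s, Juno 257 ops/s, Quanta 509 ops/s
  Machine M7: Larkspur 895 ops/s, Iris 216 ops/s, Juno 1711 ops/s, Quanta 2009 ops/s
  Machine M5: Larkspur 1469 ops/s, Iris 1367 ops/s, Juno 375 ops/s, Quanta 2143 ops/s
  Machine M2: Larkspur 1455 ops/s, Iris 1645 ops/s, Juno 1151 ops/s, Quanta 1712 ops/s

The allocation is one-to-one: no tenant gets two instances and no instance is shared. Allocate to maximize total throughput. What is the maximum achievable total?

This is a one-to-one assignment (maximum-weight bipartite matching).
Optimal: Larkspur→Machine M3 (1592 ops/s), Iris→Machine M6 (1798 ops/s), Juno→Machine M7 (1711 ops/s), Quanta→Machine M5 (2143 ops/s) — total 1592+1798+1711+2143 = 7244 ops/s.
Column-greedy (each instance in turn goes to its best remaining tenant) gives 5774 ops/s, worse by 1470.
Swapping Larkspur↔Quanta (Larkspur→Machine M5 1469 ops/s, Quanta→Machine M3 1048 ops/s) loses 1218.

Maximum total: 7244 ops/s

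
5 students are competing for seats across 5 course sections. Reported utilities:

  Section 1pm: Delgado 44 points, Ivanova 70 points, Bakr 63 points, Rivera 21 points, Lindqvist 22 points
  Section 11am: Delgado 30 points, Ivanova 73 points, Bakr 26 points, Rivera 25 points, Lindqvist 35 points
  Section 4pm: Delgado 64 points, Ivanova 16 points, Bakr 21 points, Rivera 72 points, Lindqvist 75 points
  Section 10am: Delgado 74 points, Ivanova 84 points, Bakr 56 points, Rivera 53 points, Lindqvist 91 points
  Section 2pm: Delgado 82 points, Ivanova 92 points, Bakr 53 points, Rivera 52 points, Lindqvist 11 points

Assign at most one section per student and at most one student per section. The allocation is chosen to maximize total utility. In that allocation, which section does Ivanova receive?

This is a one-to-one assignment (maximum-weight bipartite matching).
Optimal: Delgado→Section 2pm (82 points), Ivanova→Section 11am (73 points), Bakr→Section 1pm (63 points), Rivera→Section 4pm (72 points), Lindqvist→Section 10am (91 points) — total 82+73+63+72+91 = 381 points.
No other one-to-one assignment exceeds 381 points.
Ivanova's own top section is Section 2pm (92 points), but forcing Ivanova→Section 2pm and reassigning the rest optimally gives only 348 points — worse by 33.

Ivanova receives Section 11am.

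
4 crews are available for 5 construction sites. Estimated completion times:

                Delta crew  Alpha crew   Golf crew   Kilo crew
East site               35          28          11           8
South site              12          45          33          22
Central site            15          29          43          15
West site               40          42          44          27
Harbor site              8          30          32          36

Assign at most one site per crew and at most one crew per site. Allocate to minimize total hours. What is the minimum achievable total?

Minimum total: 68 hours

This is the linear assignment problem.
Optimal: Delta crew→South site (12 hours), Alpha crew→Harbor site (30 hours), Golf crew→East site (11 hours), Kilo crew→Central site (15 hours) — total 12+30+11+15 = 68 hours.
Column-greedy (each site in turn goes to its cheapest remaining crew) gives 93 hours, worse by 25.
Next-best assignment: Delta crew→Harbor site, Alpha crew→Central site, Golf crew→East site, Kilo crew→South site = 70 hours.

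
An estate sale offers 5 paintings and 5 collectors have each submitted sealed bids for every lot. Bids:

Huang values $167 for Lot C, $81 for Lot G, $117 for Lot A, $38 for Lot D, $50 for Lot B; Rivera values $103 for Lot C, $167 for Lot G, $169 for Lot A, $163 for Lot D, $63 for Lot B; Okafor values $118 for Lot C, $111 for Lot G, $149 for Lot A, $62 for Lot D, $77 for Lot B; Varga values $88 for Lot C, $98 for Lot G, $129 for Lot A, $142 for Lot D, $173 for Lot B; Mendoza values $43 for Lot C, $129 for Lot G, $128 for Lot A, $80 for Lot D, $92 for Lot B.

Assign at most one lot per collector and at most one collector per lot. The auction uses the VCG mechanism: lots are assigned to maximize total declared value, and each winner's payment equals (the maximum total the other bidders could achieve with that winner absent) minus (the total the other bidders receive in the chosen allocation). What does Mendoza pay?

Mendoza pays $4.

Efficient allocation: Huang→Lot C ($167), Rivera→Lot D ($163), Okafor→Lot A ($149), Varga→Lot B ($173), Mendoza→Lot G ($129); total welfare W = $781.
Mendoza receives Lot G at value $129, so the others get W − 129 = $652.
Without Mendoza: best allocation of the remaining 4 bidders over all 5 lots is Huang→Lot C ($167), Rivera→Lot G ($167), Okafor→Lot A ($149), Varga→Lot B ($173), total $656.
VCG payment = (others' best without Mendoza) − (others' welfare with Mendoza) = 656 − 652 = $4.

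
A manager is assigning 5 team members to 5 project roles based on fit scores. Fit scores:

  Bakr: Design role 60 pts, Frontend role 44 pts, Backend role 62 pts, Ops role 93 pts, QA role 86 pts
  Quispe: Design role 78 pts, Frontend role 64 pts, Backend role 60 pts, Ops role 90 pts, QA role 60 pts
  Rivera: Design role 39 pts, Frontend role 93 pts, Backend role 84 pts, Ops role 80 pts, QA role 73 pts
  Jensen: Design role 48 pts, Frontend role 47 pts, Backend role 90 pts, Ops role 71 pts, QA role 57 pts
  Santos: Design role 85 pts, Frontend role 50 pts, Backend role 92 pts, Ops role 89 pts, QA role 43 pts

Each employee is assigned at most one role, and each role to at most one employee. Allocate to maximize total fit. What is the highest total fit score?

Maximum total: 444 pts

Optimal: Bakr→QA role (86 pts), Quispe→Ops role (90 pts), Rivera→Frontend role (93 pts), Jensen→Backend role (90 pts), Santos→Design role (85 pts) — total 86+90+93+90+85 = 444 pts.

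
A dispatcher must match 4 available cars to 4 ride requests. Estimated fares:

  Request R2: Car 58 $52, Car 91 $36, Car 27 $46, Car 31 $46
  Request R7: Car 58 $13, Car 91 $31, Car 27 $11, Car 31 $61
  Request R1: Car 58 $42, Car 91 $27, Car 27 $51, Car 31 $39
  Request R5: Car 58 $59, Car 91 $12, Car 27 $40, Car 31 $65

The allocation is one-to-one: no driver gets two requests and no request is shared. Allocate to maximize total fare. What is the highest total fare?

This is a one-to-one assignment (maximum-weight bipartite matching).
Optimal: Car 58→Request R5 ($59), Car 91→Request R2 ($36), Car 27→Request R1 ($51), Car 31→Request R7 ($61) — total 59+36+51+61 = $207.
Column-greedy (each request in turn goes to its best remaining driver) gives $176, worse by 31.
Checked against all permutations: $207 is optimal.

Maximum total: $207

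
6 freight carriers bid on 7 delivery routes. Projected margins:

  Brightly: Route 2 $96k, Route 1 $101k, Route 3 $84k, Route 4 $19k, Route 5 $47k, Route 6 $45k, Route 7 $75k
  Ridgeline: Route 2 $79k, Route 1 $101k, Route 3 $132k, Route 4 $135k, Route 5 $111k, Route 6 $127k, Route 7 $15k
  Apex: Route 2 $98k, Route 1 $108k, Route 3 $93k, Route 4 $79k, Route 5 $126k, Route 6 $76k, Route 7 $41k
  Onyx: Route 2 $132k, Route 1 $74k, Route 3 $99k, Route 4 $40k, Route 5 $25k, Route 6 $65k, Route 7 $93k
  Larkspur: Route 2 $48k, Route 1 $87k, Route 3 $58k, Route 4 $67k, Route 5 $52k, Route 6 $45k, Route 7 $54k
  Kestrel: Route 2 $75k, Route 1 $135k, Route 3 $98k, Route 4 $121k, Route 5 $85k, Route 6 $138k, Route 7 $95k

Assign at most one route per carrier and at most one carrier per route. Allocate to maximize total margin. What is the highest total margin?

Optimal: Brightly→Route 3 ($84k), Ridgeline→Route 4 ($135k), Apex→Route 5 ($126k), Onyx→Route 2 ($132k), Larkspur→Route 1 ($87k), Kestrel→Route 6 ($138k) — total 84+135+126+132+87+138 = $702k.
Column-greedy (each route in turn goes to its best remaining carrier) gives $575k, worse by 127.
Next-best assignment: Brightly→Route 1, Ridgeline→Route 3, Apex→Route 5, Onyx→Route 2, Larkspur→Route 4, Kestrel→Route 6 = $696k.
Swapping Apex↔Kestrel (Apex→Route 6 $76k, Kestrel→Route 5 $85k) loses 103.
No other one-to-one assignment exceeds $702k.

Maximum total: $702k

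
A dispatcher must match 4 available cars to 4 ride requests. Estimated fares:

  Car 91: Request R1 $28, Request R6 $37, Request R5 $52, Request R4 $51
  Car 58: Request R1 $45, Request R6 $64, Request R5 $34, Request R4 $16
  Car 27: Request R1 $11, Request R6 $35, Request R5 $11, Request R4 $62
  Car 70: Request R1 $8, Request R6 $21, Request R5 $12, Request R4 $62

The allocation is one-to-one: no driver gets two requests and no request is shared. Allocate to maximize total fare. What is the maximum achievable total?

Max total: $194

This is the linear assignment problem.
Optimal: Car 91→Request R5 ($52), Car 58→Request R1 ($45), Car 27→Request R6 ($35), Car 70→Request R4 ($62) — total 52+45+35+62 = $194.
Row-greedy (each driver in turn takes its best remaining request) gives $186, worse by 8.
Swapping Car 27↔Car 58 (Car 27→Request R1 $11, Car 58→Request R6 $64) loses 5.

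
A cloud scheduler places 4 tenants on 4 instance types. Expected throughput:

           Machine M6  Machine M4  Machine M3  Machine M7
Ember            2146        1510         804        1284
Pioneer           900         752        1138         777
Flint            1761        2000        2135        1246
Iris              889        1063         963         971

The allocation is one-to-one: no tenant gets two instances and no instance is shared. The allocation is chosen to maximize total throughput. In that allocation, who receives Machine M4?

Flint receives Machine M4.

Optimal: Ember→Machine M6 (2146 ops/s), Pioneer→Machine M3 (1138 ops/s), Flint→Machine M4 (2000 ops/s), Iris→Machine M7 (971 ops/s) — total 2146+1138+2000+971 = 6255 ops/s.
Next-best assignment: Ember→Machine M6, Pioneer→Machine M7, Flint→Machine M3, Iris→Machine M4 = 6121 ops/s.
Every other assignment is strictly worse.
Flint's own top instance is Machine M3 (2135 ops/s), but forcing Flint→Machine M3 and reassigning the rest optimally gives only 6121 ops/s — worse by 134.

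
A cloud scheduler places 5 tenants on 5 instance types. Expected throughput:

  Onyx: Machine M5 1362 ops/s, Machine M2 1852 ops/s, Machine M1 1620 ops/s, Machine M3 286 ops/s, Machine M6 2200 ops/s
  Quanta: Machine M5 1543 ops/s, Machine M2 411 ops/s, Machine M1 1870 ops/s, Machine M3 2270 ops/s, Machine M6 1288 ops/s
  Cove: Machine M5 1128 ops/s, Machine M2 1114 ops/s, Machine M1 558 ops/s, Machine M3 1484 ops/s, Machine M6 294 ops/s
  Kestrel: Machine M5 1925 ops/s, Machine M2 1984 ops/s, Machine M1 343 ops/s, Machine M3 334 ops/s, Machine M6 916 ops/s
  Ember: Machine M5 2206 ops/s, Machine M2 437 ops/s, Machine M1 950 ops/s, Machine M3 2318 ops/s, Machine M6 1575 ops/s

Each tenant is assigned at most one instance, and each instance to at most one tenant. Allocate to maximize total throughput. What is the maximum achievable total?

Maximum total: 9744 ops/s

Treat this as an assignment problem: match each tenant to one instance.
Optimal: Onyx→Machine M6 (2200 ops/s), Quanta→Machine M1 (1870 ops/s), Cove→Machine M3 (1484 ops/s), Kestrel→Machine M2 (1984 ops/s), Ember→Machine M5 (2206 ops/s) — total 2200+1870+1484+1984+2206 = 9744 ops/s.
Row-greedy (each tenant in turn takes its best remaining instance) gives 8532 ops/s, worse by 1212.
Next-best assignment: Onyx→Machine M6, Quanta→Machine M1, Cove→Machine M5, Kestrel→Machine M2, Ember→Machine M3 = 9500 ops/s.
Swapping Quanta↔Ember (Quanta→Machine M5 1543 ops/s, Ember→Machine M1 950 ops/s) loses 1583.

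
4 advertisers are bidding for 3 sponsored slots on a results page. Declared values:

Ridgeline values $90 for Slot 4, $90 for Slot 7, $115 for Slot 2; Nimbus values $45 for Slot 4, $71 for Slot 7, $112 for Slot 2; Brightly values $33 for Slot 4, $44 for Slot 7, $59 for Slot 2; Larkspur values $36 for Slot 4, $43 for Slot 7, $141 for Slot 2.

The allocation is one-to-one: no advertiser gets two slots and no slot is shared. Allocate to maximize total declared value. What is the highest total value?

Maximum total: $302

Optimal: Ridgeline→Slot 4 ($90), Nimbus→Slot 7 ($71), Larkspur→Slot 2 ($141) — total 90+71+141 = $302.
Row-greedy (each advertiser in turn takes its best remaining slot) gives $219, worse by 83.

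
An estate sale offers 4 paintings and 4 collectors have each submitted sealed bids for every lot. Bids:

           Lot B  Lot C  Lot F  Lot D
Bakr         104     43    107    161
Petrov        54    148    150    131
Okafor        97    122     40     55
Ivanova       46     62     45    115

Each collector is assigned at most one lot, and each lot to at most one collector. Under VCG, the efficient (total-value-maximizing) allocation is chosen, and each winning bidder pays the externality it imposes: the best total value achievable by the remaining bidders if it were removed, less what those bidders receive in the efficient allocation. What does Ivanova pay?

Ivanova pays $57.

Efficient allocation: Bakr→Lot B ($104), Petrov→Lot F ($150), Okafor→Lot C ($122), Ivanova→Lot D ($115); total welfare W = $491.
Ivanova receives Lot D at value $115, so the others get W − 115 = $376.
Without Ivanova: best allocation of the remaining 3 bidders over all 4 lots is Bakr→Lot D ($161), Petrov→Lot F ($150), Okafor→Lot C ($122), total $433.
VCG payment = (others' best without Ivanova) − (others' welfare with Ivanova) = 433 − 376 = $57.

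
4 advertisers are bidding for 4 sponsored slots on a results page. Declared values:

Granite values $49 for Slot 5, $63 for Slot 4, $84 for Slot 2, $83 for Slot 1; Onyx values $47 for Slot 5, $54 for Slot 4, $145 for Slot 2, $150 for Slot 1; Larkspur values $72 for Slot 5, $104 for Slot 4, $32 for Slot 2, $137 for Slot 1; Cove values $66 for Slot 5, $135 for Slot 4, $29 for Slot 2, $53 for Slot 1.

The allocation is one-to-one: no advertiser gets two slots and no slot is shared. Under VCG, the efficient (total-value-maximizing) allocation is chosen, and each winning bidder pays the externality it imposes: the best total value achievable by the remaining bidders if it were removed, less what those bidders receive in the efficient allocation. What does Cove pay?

Cove pays $14.

Efficient allocation: Granite→Slot 5 ($49), Onyx→Slot 2 ($145), Larkspur→Slot 1 ($137), Cove→Slot 4 ($135); total welfare W = $466.
Cove receives Slot 4 at value $135, so the others get W − 135 = $331.
Without Cove: best allocation of the remaining 3 bidders over all 4 slots is Granite→Slot 4 ($63), Onyx→Slot 2 ($145), Larkspur→Slot 1 ($137), total $345.
VCG payment = (others' best without Cove) − (others' welfare with Cove) = 345 − 331 = $14.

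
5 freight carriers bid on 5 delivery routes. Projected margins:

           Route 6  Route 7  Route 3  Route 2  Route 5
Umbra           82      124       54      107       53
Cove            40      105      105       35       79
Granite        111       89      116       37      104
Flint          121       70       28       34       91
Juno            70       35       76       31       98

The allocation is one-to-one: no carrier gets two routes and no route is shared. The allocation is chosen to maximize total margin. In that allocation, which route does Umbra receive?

This is a one-to-one assignment (maximum-weight bipartite matching).
Optimal: Umbra→Route 2 ($107k), Cove→Route 7 ($105k), Granite→Route 3 ($116k), Flint→Route 6 ($121k), Juno→Route 5 ($98k) — total 107+105+116+121+98 = $547k.
Next-best assignment: Umbra→Route 2, Cove→Route 3, Granite→Route 7, Flint→Route 6, Juno→Route 5 = $520k.
Umbra's own top route is Route 7 ($124k), but forcing Umbra→Route 7 and reassigning the rest optimally gives only $494k — worse by 53.

Umbra receives Route 2.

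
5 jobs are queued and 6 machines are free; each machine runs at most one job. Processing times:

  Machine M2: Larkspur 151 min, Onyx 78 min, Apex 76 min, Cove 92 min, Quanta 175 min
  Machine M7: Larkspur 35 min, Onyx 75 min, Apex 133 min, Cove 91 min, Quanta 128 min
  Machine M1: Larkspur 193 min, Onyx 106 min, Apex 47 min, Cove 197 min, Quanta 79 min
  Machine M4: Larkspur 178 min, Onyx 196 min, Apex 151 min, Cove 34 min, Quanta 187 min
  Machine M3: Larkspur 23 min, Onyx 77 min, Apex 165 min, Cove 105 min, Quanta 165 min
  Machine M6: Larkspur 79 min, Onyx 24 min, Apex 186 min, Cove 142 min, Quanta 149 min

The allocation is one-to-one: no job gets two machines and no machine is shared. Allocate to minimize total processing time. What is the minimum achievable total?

Min total: 236 min

Optimal: Larkspur→Machine M3 (23 min), Onyx→Machine M6 (24 min), Apex→Machine M2 (76 min), Cove→Machine M4 (34 min), Quanta→Machine M1 (79 min) — total 23+24+76+34+79 = 236 min.
Column-greedy (each machine in turn goes to its cheapest remaining job) gives 301 min, worse by 65.
Next-best assignment: Larkspur→Machine M7, Onyx→Machine M6, Apex→Machine M2, Cove→Machine M4, Quanta→Machine M1 = 248 min.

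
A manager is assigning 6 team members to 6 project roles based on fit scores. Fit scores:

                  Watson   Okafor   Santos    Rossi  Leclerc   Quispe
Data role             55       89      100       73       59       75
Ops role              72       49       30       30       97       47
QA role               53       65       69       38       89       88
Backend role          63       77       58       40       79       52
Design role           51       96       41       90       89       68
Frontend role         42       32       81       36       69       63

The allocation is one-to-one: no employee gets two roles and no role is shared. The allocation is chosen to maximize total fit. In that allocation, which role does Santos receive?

Optimal: Watson→Backend role (63 pts), Okafor→Data role (89 pts), Santos→Frontend role (81 pts), Rossi→Design role (90 pts), Leclerc→Ops role (97 pts), Quispe→QA role (88 pts) — total 63+89+81+90+97+88 = 508 pts.
Max-entry greedy (repeatedly take the single best remaining cell) gives 480 pts, worse by 28.
Swapping Watson↔Santos (Watson→Frontend role 42 pts, Santos→Backend role 58 pts) loses 44.
Checked against all permutations: 508 pts is optimal.
Santos's own top role is Data role (100 pts), but forcing Santos→Data role and reassigning the rest optimally gives only 496 pts — worse by 12.

Santos receives Frontend role.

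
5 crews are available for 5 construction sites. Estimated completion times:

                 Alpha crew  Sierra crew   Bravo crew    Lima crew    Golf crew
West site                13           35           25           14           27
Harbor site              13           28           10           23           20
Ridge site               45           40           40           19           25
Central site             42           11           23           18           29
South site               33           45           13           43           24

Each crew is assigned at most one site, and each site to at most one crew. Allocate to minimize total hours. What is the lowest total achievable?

This is the linear assignment problem.
Optimal: Alpha crew→West site (13 hours), Sierra crew→Central site (11 hours), Bravo crew→South site (13 hours), Lima crew→Ridge site (19 hours), Golf crew→Harbor site (20 hours) — total 13+11+13+19+20 = 76 hours.
Column-greedy (each site in turn goes to its cheapest remaining crew) gives 77 hours, worse by 1.

Minimum total: 76 hours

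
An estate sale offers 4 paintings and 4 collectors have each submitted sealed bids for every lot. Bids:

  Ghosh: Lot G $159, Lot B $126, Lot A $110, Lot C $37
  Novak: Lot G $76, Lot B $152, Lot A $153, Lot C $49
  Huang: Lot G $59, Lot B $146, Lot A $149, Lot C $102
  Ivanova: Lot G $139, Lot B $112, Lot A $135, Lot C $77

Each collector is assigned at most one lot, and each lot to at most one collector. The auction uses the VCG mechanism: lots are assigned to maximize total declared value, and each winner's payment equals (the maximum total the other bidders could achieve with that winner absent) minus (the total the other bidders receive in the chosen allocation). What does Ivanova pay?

Ivanova pays $47.

Efficient allocation: Ghosh→Lot G ($159), Novak→Lot B ($152), Huang→Lot C ($102), Ivanova→Lot A ($135); total welfare W = $548.
Ivanova receives Lot A at value $135, so the others get W − 135 = $413.
Without Ivanova: best allocation of the remaining 3 bidders over all 4 lots is Ghosh→Lot G ($159), Novak→Lot B ($152), Huang→Lot A ($149), total $460.
VCG payment = (others' best without Ivanova) − (others' welfare with Ivanova) = 460 − 413 = $47.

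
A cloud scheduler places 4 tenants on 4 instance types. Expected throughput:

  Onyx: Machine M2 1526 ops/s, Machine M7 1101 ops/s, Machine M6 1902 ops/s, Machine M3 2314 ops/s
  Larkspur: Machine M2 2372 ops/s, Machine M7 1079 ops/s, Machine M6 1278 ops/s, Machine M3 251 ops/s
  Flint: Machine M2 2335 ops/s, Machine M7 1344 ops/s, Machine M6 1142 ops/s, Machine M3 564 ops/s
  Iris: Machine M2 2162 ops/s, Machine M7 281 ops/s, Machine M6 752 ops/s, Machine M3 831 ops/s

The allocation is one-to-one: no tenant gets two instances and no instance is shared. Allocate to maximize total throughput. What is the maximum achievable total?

This is a one-to-one assignment (maximum-weight bipartite matching).
Optimal: Onyx→Machine M3 (2314 ops/s), Larkspur→Machine M6 (1278 ops/s), Flint→Machine M7 (1344 ops/s), Iris→Machine M2 (2162 ops/s) — total 2314+1278+1344+2162 = 7098 ops/s.
Row-greedy (each tenant in turn takes its best remaining instance) gives 6782 ops/s, worse by 316.
Next-best assignment: Onyx→Machine M3, Larkspur→Machine M2, Flint→Machine M7, Iris→Machine M6 = 6782 ops/s.
Swapping Iris↔Larkspur (Iris→Machine M6 752 ops/s, Larkspur→Machine M2 2372 ops/s) loses 316.
Every other assignment is strictly worse.

Maximum total: 7098 ops/s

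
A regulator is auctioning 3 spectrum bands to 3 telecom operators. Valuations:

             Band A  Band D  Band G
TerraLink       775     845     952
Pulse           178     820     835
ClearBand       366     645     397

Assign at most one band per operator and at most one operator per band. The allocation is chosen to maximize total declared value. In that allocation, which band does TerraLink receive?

TerraLink receives Band A.

Treat this as an assignment problem: match each operator to one band.
Optimal: TerraLink→Band A ($775M), Pulse→Band G ($835M), ClearBand→Band D ($645M) — total 775+835+645 = $2255M.
Row-greedy (each operator in turn takes its best remaining band) gives $2138M, worse by 117.
Next-best assignment: TerraLink→Band G, Pulse→Band D, ClearBand→Band A = $2138M.
Swapping Pulse↔ClearBand (Pulse→Band D $820M, ClearBand→Band G $397M) loses 263.
Every other assignment is strictly worse.
TerraLink's own top band is Band G ($952M), but forcing TerraLink→Band G and reassigning the rest optimally gives only $2138M — worse by 117.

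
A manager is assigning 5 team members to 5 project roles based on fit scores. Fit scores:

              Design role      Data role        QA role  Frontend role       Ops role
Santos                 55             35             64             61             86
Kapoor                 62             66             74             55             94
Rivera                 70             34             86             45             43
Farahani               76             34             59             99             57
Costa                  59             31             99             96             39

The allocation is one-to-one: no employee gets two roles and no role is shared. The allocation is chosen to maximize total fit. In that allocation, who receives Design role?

Rivera receives Design role.

This is a one-to-one assignment (maximum-weight bipartite matching).
Optimal: Santos→Ops role (86 pts), Kapoor→Data role (66 pts), Rivera→Design role (70 pts), Farahani→Frontend role (99 pts), Costa→QA role (99 pts) — total 86+66+70+99+99 = 420 pts.
Row-greedy (each employee in turn takes its best remaining role) gives 360 pts, worse by 60.
Next-best assignment: Santos→Ops role, Kapoor→Data role, Rivera→QA role, Farahani→Design role, Costa→Frontend role = 410 pts.
Rivera's own top role is QA role (86 pts), but forcing Rivera→QA role and reassigning the rest optimally gives only 410 pts — worse by 10.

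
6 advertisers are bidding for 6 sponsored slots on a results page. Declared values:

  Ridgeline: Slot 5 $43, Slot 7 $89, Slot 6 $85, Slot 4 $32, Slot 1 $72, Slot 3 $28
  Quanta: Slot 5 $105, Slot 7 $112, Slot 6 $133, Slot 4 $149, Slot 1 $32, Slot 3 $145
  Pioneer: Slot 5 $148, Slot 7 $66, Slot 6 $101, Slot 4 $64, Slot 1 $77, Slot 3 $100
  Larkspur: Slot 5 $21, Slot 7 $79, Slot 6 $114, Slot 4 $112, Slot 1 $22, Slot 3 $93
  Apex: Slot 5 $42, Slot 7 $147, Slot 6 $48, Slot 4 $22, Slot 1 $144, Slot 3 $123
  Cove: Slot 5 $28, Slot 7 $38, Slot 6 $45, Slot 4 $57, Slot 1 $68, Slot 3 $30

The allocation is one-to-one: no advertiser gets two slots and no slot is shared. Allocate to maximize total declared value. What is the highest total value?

This is a one-to-one assignment (maximum-weight bipartite matching).
Optimal: Ridgeline→Slot 6 ($85), Quanta→Slot 3 ($145), Pioneer→Slot 5 ($148), Larkspur→Slot 4 ($112), Apex→Slot 7 ($147), Cove→Slot 1 ($68) — total 85+145+148+112+147+68 = $705.
Row-greedy (each advertiser in turn takes its best remaining slot) gives $674, worse by 31.
Swapping Apex↔Larkspur (Apex→Slot 4 $22, Larkspur→Slot 7 $79) loses 158.

Max total: $705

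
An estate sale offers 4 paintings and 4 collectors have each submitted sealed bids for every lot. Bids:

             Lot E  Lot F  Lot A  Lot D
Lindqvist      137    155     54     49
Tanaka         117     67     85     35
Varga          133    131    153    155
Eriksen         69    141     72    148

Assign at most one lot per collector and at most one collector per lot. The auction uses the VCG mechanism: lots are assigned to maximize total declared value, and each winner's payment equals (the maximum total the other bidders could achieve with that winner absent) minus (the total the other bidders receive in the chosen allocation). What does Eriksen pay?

Eriksen pays $2.

Efficient allocation: Lindqvist→Lot F ($155), Tanaka→Lot E ($117), Varga→Lot A ($153), Eriksen→Lot D ($148); total welfare W = $573.
Eriksen receives Lot D at value $148, so the others get W − 148 = $425.
Without Eriksen: best allocation of the remaining 3 bidders over all 4 lots is Lindqvist→Lot F ($155), Tanaka→Lot E ($117), Varga→Lot D ($155), total $427.
VCG payment = (others' best without Eriksen) − (others' welfare with Eriksen) = 427 − 425 = $2.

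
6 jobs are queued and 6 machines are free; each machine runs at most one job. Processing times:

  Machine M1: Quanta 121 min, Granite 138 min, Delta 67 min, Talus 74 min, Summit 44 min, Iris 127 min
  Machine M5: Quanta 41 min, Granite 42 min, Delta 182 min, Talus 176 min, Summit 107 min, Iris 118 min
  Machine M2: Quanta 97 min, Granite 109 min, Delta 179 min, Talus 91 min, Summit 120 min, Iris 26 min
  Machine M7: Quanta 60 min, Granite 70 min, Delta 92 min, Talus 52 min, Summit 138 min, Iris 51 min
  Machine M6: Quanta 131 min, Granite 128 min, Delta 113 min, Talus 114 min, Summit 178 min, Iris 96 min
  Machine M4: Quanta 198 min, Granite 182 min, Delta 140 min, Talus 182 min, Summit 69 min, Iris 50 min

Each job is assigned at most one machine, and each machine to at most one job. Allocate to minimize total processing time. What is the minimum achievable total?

Minimum total: 378 min

Optimal: Quanta→Machine M7 (60 min), Granite→Machine M5 (42 min), Delta→Machine M1 (67 min), Talus→Machine M6 (114 min), Summit→Machine M4 (69 min), Iris→Machine M2 (26 min) — total 60+42+67+114+69+26 = 378 min.
Column-greedy (each machine in turn goes to its cheapest remaining job) gives 458 min, worse by 80.
Swapping Granite↔Summit (Granite→Machine M4 182 min, Summit→Machine M5 107 min) adds 178.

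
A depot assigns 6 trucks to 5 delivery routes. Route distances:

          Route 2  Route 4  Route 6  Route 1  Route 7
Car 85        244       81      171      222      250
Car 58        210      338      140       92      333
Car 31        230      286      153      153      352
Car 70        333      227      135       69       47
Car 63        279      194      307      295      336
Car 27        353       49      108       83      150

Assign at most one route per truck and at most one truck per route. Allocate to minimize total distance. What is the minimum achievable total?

Minimum total: 558 km

Optimal: Car 31→Route 2 (230 km), Car 85→Route 4 (81 km), Car 27→Route 6 (108 km), Car 58→Route 1 (92 km), Car 70→Route 7 (47 km) — total 230+81+108+92+47 = 558 km.
Row-greedy (each truck in turn takes its cheapest remaining route) gives 652 km, worse by 94.
Swapping Car 85↔Car 58 (Car 85→Route 1 222 km, Car 58→Route 4 338 km) adds 387.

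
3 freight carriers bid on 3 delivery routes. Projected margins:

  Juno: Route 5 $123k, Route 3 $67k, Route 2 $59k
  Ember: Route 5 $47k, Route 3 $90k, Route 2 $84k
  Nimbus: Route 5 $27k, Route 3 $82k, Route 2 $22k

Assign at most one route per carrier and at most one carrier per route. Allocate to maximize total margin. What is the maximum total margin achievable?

This is a one-to-one assignment (maximum-weight bipartite matching).
Optimal: Juno→Route 5 ($123k), Ember→Route 2 ($84k), Nimbus→Route 3 ($82k) — total 123+84+82 = $289k.
Max-entry greedy (repeatedly take the single best remaining cell) gives $235k, worse by 54.

Max total: $289k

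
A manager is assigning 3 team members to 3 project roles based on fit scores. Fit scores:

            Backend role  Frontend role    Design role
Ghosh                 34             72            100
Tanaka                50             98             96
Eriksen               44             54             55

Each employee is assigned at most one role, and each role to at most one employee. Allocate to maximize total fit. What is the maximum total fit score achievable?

Maximum total: 242 pts

Optimal: Ghosh→Design role (100 pts), Tanaka→Frontend role (98 pts), Eriksen→Backend role (44 pts) — total 100+98+44 = 242 pts.
Column-greedy (each role in turn goes to its best remaining employee) gives 177 pts, worse by 65.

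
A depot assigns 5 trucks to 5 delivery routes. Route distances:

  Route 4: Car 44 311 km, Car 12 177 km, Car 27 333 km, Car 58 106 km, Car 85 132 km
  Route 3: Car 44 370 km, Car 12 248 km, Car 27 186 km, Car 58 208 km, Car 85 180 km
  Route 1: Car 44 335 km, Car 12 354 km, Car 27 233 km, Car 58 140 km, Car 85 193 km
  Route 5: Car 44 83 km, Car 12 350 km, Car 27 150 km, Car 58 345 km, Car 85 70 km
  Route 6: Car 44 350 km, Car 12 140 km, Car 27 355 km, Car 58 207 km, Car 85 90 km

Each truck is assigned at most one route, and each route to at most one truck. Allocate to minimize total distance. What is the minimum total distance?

Optimal: Car 44→Route 5 (83 km), Car 12→Route 4 (177 km), Car 27→Route 3 (186 km), Car 58→Route 1 (140 km), Car 85→Route 6 (90 km) — total 83+177+186+140+90 = 676 km.
Next-best assignment: Car 44→Route 5, Car 12→Route 6, Car 27→Route 3, Car 58→Route 1, Car 85→Route 4 = 681 km.

Minimum total: 676 km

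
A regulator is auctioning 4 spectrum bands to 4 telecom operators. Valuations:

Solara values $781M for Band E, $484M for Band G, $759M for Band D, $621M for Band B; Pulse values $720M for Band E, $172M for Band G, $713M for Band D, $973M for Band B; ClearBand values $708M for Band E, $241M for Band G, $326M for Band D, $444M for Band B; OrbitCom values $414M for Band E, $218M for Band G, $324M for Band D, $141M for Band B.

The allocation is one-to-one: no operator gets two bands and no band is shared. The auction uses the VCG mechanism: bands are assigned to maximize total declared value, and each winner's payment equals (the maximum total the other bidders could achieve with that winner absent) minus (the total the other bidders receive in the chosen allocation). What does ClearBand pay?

ClearBand pays $196M.

Efficient allocation: Solara→Band D ($759M), Pulse→Band B ($973M), ClearBand→Band E ($708M), OrbitCom→Band G ($218M); total welfare W = $2658M.
ClearBand receives Band E at value $708M, so the others get W − 708 = $1950M.
Without ClearBand: best allocation of the remaining 3 bidders over all 4 bands is Solara→Band D ($759M), Pulse→Band B ($973M), OrbitCom→Band E ($414M), total $2146M.
VCG payment = (others' best without ClearBand) − (others' welfare with ClearBand) = 2146 − 1950 = $196M.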